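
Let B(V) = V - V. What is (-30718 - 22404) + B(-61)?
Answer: -53122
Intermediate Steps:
B(V) = 0
(-30718 - 22404) + B(-61) = (-30718 - 22404) + 0 = -53122 + 0 = -53122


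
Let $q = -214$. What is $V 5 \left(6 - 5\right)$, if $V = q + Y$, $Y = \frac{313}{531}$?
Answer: $- \frac{566605}{531} \approx -1067.1$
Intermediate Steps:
$Y = \frac{313}{531}$ ($Y = 313 \cdot \frac{1}{531} = \frac{313}{531} \approx 0.58945$)
$V = - \frac{113321}{531}$ ($V = -214 + \frac{313}{531} = - \frac{113321}{531} \approx -213.41$)
$V 5 \left(6 - 5\right) = - \frac{113321 \cdot 5 \left(6 - 5\right)}{531} = - \frac{113321 \cdot 5 \cdot 1}{531} = \left(- \frac{113321}{531}\right) 5 = - \frac{566605}{531}$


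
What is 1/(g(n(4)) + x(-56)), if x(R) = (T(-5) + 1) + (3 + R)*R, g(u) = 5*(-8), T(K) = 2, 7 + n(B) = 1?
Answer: 1/2931 ≈ 0.00034118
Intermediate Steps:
n(B) = -6 (n(B) = -7 + 1 = -6)
g(u) = -40
x(R) = 3 + R*(3 + R) (x(R) = (2 + 1) + (3 + R)*R = 3 + R*(3 + R))
1/(g(n(4)) + x(-56)) = 1/(-40 + (3 + (-56)² + 3*(-56))) = 1/(-40 + (3 + 3136 - 168)) = 1/(-40 + 2971) = 1/2931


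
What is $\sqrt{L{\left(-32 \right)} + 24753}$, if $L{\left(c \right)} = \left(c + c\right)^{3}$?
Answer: $i \sqrt{237391} \approx 487.23 i$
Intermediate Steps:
$L{\left(c \right)} = 8 c^{3}$ ($L{\left(c \right)} = \left(2 c\right)^{3} = 8 c^{3}$)
$\sqrt{L{\left(-32 \right)} + 24753} = \sqrt{8 \left(-32\right)^{3} + 24753} = \sqrt{8 \left(-32768\right) + 24753} = \sqrt{-262144 + 24753} = \sqrt{-237391} = i \sqrt{237391}$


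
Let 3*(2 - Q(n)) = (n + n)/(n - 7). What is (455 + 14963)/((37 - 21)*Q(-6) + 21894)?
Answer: 100217/142487 ≈ 0.70334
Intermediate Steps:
Q(n) = 2 - 2*n/(3*(-7 + n)) (Q(n) = 2 - (n + n)/(3*(n - 7)) = 2 - 2*n/(3*(-7 + n)))
(455 + 14963)/((37 - 21)*Q(-6) + 21894) = (455 + 14963)/((37 - 21)*(2*(-21 + 2*(-6))/(3*(-7 - 6))) + 21894) = 15418/(16*((⅔)*(-21 - 12)/(-13)) + 21894) = 15418/(16*((⅔)*(-1/13)*(-33)) + 21894) = 15418/(16*(22/13) + 21894) = 15418/(352/13 + 21894) = 15418/(284974/13) = 15418*(13/284974) = 100217/142487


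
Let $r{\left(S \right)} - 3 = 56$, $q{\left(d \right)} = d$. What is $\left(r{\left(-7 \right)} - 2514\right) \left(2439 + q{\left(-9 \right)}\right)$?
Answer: $-5965650$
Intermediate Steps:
$r{\left(S \right)} = 59$ ($r{\left(S \right)} = 3 + 56 = 59$)
$\left(r{\left(-7 \right)} - 2514\right) \left(2439 + q{\left(-9 \right)}\right) = \left(59 - 2514\right) \left(2439 - 9\right) = \left(-2455\right) 2430 = -5965650$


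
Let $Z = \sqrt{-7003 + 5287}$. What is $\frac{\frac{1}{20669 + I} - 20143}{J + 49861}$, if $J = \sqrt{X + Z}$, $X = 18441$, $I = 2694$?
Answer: $- \frac{470600908}{23363 \left(49861 + \sqrt{18441 + 2 i \sqrt{429}}\right)} \approx -0.40289 + 1.2291 \cdot 10^{-6} i$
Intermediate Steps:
$Z = 2 i \sqrt{429}$ ($Z = \sqrt{-1716} = 2 i \sqrt{429} \approx 41.425 i$)
$J = \sqrt{18441 + 2 i \sqrt{429}} \approx 135.8 + 0.153 i$
$\frac{\frac{1}{20669 + I} - 20143}{J + 49861} = \frac{\frac{1}{20669 + 2694} - 20143}{\sqrt{18441 + 2 i \sqrt{429}} + 49861} = \frac{\frac{1}{23363} - 20143}{49861 + \sqrt{18441 + 2 i \sqrt{429}}} = - \frac{470600908}{23363 \left(49861 + \sqrt{18441 + 2 i \sqrt{429}}\right)}$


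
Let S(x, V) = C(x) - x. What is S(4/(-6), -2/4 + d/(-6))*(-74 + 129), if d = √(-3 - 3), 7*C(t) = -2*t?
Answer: 330/7 ≈ 47.143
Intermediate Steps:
C(t) = -2*t/7 (C(t) = (-2*t)/7 = -2*t/7)
d = I*√6 (d = √(-6) = I*√6 ≈ 2.4495*I)
S(x, V) = -9*x/7 (S(x, V) = -2*x/7 - x = -9*x/7)
S(4/(-6), -2/4 + d/(-6))*(-74 + 129) = (-36/(7*(-6)))*(-74 + 129) = -36*(-1)/(7*6)*55 = -9/7*(-⅔)*55 = (6/7)*55 = 330/7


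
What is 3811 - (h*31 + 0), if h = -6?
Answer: 3997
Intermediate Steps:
3811 - (h*31 + 0) = 3811 - (-6*31 + 0) = 3811 - (-186 + 0) = 3811 - 1*(-186) = 3811 + 186 = 3997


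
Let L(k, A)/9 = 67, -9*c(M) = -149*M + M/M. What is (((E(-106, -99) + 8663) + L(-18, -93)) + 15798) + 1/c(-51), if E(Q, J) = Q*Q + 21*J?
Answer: 260079591/7600 ≈ 34221.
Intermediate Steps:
c(M) = -⅑ + 149*M/9 (c(M) = -(-149*M + M/M)/9 = -(-149*M + 1)/9 = -(1 - 149*M)/9 = -⅑ + 149*M/9)
L(k, A) = 603 (L(k, A) = 9*67 = 603)
E(Q, J) = Q² + 21*J
(((E(-106, -99) + 8663) + L(-18, -93)) + 15798) + 1/c(-51) = (((((-106)² + 21*(-99)) + 8663) + 603) + 15798) + 1/(-⅑ + (149/9)*(-51)) = ((((11236 - 2079) + 8663) + 603) + 15798) + 1/(-⅑ - 2533/3) = (((9157 + 8663) + 603) + 15798) + 1/(-7600/9) = ((17820 + 603) + 15798) - 9/7600 = (18423 + 15798) - 9/7600 = 34221 - 9/7600 = 260079591/7600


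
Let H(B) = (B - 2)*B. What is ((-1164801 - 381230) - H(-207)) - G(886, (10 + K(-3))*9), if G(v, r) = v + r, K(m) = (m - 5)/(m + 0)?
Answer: -1590294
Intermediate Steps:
H(B) = B*(-2 + B) (H(B) = (-2 + B)*B = B*(-2 + B))
K(m) = (-5 + m)/m
G(v, r) = r + v
((-1164801 - 381230) - H(-207)) - G(886, (10 + K(-3))*9) = ((-1164801 - 381230) - (-207)*(-2 - 207)) - ((10 + (-5 - 3)/(-3))*9 + 886) = (-1546031 - (-207)*(-209)) - ((10 - ⅓*(-8))*9 + 886) = (-1546031 - 1*43263) - ((10 + 8/3)*9 + 886) = (-1546031 - 43263) - ((38/3)*9 + 886) = -1589294 - (114 + 886) = -1589294 - 1*1000 = -1589294 - 1000 = -1590294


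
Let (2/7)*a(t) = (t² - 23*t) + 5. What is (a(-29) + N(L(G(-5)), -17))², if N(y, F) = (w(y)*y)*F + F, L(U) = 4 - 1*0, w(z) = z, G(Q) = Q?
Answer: 100260169/4 ≈ 2.5065e+7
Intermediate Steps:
L(U) = 4 (L(U) = 4 + 0 = 4)
N(y, F) = F + F*y² (N(y, F) = (y*y)*F + F = y²*F + F = F*y² + F = F + F*y²)
a(t) = 35/2 - 161*t/2 + 7*t²/2 (a(t) = 7*((t² - 23*t) + 5)/2 = 7*(5 + t² - 23*t)/2 = 35/2 - 161*t/2 + 7*t²/2)
(a(-29) + N(L(G(-5)), -17))² = ((35/2 - 161/2*(-29) + (7/2)*(-29)²) - 17*(1 + 4²))² = ((35/2 + 4669/2 + (7/2)*841) - 17*(1 + 16))² = ((35/2 + 4669/2 + 5887/2) - 17*17)² = (10591/2 - 289)² = (10013/2)² = 100260169/4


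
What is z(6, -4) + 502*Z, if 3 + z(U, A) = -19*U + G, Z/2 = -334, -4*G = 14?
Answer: -670913/2 ≈ -3.3546e+5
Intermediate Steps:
G = -7/2 (G = -¼*14 = -7/2 ≈ -3.5000)
Z = -668 (Z = 2*(-334) = -668)
z(U, A) = -13/2 - 19*U (z(U, A) = -3 + (-19*U - 7/2) = -3 + (-7/2 - 19*U) = -13/2 - 19*U)
z(6, -4) + 502*Z = (-13/2 - 19*6) + 502*(-668) = (-13/2 - 114) - 335336 = -241/2 - 335336 = -670913/2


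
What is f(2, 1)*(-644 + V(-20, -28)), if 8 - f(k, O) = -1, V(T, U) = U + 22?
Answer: -5850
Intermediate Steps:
V(T, U) = 22 + U
f(k, O) = 9 (f(k, O) = 8 - 1*(-1) = 8 + 1 = 9)
f(2, 1)*(-644 + V(-20, -28)) = 9*(-644 + (22 - 28)) = 9*(-644 - 6) = 9*(-650) = -5850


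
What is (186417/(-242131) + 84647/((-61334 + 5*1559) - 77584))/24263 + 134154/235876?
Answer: 51665763605401895339/90850543470966297422 ≈ 0.56869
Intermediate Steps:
(186417/(-242131) + 84647/((-61334 + 5*1559) - 77584))/24263 + 134154/235876 = (186417*(-1/242131) + 84647/((-61334 + 7795) - 77584))*(1/24263) + 134154*(1/235876) = (-186417/242131 + 84647/(-53539 - 77584))*(1/24263) + 67077/117938 = (-186417/242131 + 84647/(-131123))*(1/24263) + 67077/117938 = (-186417/242131 + 84647*(-1/131123))*(1/24263) + 67077/117938 = (-186417/242131 - 84647/131123)*(1/24263) + 67077/117938 = -44939219048/31748943113*1/24263 + 67077/117938 = -44939219048/770324606750719 + 67077/117938 = 51665763605401895339/90850543470966297422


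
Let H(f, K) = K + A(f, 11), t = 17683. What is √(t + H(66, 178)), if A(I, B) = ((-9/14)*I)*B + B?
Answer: √852859/7 ≈ 131.93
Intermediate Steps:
A(I, B) = B - 9*B*I/14 (A(I, B) = ((-9*1/14)*I)*B + B = (-9*I/14)*B + B = -9*B*I/14 + B = B - 9*B*I/14)
H(f, K) = 11 + K - 99*f/14 (H(f, K) = K + (1/14)*11*(14 - 9*f) = K + (11 - 99*f/14) = 11 + K - 99*f/14)
√(t + H(66, 178)) = √(17683 + (11 + 178 - 99/14*66)) = √(17683 + (11 + 178 - 3267/7)) = √(17683 - 1944/7) = √(121837/7) = √852859/7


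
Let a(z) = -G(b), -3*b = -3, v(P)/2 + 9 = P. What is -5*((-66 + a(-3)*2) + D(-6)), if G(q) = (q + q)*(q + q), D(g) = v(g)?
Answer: 520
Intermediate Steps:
v(P) = -18 + 2*P
D(g) = -18 + 2*g
b = 1 (b = -⅓*(-3) = 1)
G(q) = 4*q² (G(q) = (2*q)*(2*q) = 4*q²)
a(z) = -4 (a(z) = -4*1² = -4)
-5*((-66 + a(-3)*2) + D(-6)) = -5*((-66 - 4*2) + (-18 + 2*(-6))) = -5*((-66 - 8) + (-18 - 12)) = -5*(-74 - 30) = -5*(-104) = 520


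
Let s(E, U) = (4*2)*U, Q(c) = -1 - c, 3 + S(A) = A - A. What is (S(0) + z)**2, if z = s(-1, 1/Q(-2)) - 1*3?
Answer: 4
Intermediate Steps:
S(A) = -3 (S(A) = -3 + (A - A) = -3 + 0 = -3)
s(E, U) = 8*U
z = 5 (z = 8/(-1 - 1*(-2)) - 1*3 = 8/(-1 + 2) - 3 = 8/1 - 3 = 8*1 - 3 = 8 - 3 = 5)
(S(0) + z)**2 = (-3 + 5)**2 = 2**2 = 4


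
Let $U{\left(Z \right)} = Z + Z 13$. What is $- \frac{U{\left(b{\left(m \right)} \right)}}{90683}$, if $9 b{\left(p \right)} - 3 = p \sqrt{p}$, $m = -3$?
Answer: $- \frac{14}{272049} + \frac{14 i \sqrt{3}}{272049} \approx -5.1461 \cdot 10^{-5} + 8.9134 \cdot 10^{-5} i$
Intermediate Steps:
$b{\left(p \right)} = \frac{1}{3} + \frac{p^{\frac{3}{2}}}{9}$ ($b{\left(p \right)} = \frac{1}{3} + \frac{p \sqrt{p}}{9} = \frac{1}{3} + \frac{p^{\frac{3}{2}}}{9}$)
$U{\left(Z \right)} = 14 Z$ ($U{\left(Z \right)} = Z + 13 Z = 14 Z$)
$- \frac{U{\left(b{\left(m \right)} \right)}}{90683} = - \frac{14 \left(\frac{1}{3} + \frac{\left(-3\right)^{\frac{3}{2}}}{9}\right)}{90683} = - \frac{14 \left(\frac{1}{3} + \frac{\left(-3\right) i \sqrt{3}}{9}\right)}{90683} = - \frac{14 \left(\frac{1}{3} - \frac{i \sqrt{3}}{3}\right)}{90683} = - \frac{\frac{14}{3} - \frac{14 i \sqrt{3}}{3}}{90683} = - (\frac{14}{272049} - \frac{14 i \sqrt{3}}{272049}) = - \frac{14}{272049} + \frac{14 i \sqrt{3}}{272049}$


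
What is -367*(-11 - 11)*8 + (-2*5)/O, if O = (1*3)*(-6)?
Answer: 581333/9 ≈ 64593.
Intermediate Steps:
O = -18 (O = 3*(-6) = -18)
-367*(-11 - 11)*8 + (-2*5)/O = -367*(-11 - 11)*8 - 2*5/(-18) = -(-8074)*8 - 10*(-1/18) = -367*(-176) + 5/9 = 64592 + 5/9 = 581333/9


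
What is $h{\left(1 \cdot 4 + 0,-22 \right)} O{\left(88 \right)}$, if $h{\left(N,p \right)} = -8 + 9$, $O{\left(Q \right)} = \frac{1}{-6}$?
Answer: $- \frac{1}{6} \approx -0.16667$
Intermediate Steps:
$O{\left(Q \right)} = - \frac{1}{6}$
$h{\left(N,p \right)} = 1$
$h{\left(1 \cdot 4 + 0,-22 \right)} O{\left(88 \right)} = 1 \left(- \frac{1}{6}\right) = - \frac{1}{6}$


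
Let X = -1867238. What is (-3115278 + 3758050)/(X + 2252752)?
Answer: 321386/192757 ≈ 1.6673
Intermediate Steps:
(-3115278 + 3758050)/(X + 2252752) = (-3115278 + 3758050)/(-1867238 + 2252752) = 642772/385514 = 642772*(1/385514) = 321386/192757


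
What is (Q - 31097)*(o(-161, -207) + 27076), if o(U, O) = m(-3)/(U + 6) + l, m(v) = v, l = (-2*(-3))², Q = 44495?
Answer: 56303259474/155 ≈ 3.6325e+8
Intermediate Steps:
l = 36 (l = 6² = 36)
o(U, O) = 36 - 3/(6 + U) (o(U, O) = -3/(U + 6) + 36 = -3/(6 + U) + 36 = 36 - 3/(6 + U))
(Q - 31097)*(o(-161, -207) + 27076) = (44495 - 31097)*(3*(71 + 12*(-161))/(6 - 161) + 27076) = 13398*(3*(71 - 1932)/(-155) + 27076) = 13398*(3*(-1/155)*(-1861) + 27076) = 13398*(5583/155 + 27076) = 13398*(4202363/155) = 56303259474/155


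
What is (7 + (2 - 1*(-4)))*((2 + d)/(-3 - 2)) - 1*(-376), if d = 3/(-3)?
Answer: 1867/5 ≈ 373.40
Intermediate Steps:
d = -1 (d = 3*(-⅓) = -1)
(7 + (2 - 1*(-4)))*((2 + d)/(-3 - 2)) - 1*(-376) = (7 + (2 - 1*(-4)))*((2 - 1)/(-3 - 2)) - 1*(-376) = (7 + (2 + 4))*(1/(-5)) + 376 = (7 + 6)*(1*(-⅕)) + 376 = 13*(-⅕) + 376 = -13/5 + 376 = 1867/5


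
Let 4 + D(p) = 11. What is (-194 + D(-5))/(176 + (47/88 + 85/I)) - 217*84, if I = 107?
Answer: -30437508092/1669725 ≈ -18229.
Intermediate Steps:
D(p) = 7 (D(p) = -4 + 11 = 7)
(-194 + D(-5))/(176 + (47/88 + 85/I)) - 217*84 = (-194 + 7)/(176 + (47/88 + 85/107)) - 217*84 = -187/(176 + (47*(1/88) + 85*(1/107))) - 18228 = -187/(176 + (47/88 + 85/107)) - 18228 = -187/(176 + 12509/9416) - 18228 = -187/1669725/9416 - 18228 = -187*9416/1669725 - 18228 = -1760792/1669725 - 18228 = -30437508092/1669725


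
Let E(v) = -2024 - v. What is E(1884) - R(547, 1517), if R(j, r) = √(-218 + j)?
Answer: -3908 - √329 ≈ -3926.1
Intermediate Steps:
E(1884) - R(547, 1517) = (-2024 - 1*1884) - √(-218 + 547) = (-2024 - 1884) - √329 = -3908 - √329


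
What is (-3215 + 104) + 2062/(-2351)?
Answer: -7316023/2351 ≈ -3111.9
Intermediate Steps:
(-3215 + 104) + 2062/(-2351) = -3111 + 2062*(-1/2351) = -3111 - 2062/2351 = -7316023/2351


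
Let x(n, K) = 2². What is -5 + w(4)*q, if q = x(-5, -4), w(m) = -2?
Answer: -13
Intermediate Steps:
x(n, K) = 4
q = 4
-5 + w(4)*q = -5 - 2*4 = -5 - 8 = -13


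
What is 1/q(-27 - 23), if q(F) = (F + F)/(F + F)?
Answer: 1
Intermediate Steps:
q(F) = 1 (q(F) = (2*F)/((2*F)) = (2*F)*(1/(2*F)) = 1)
1/q(-27 - 23) = 1/1 = 1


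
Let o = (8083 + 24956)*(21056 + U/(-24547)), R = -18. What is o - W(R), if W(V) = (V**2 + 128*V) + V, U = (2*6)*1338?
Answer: 17076110030370/24547 ≈ 6.9565e+8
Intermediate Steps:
U = 16056 (U = 12*1338 = 16056)
W(V) = V**2 + 129*V
o = 17076060985464/24547 (o = (8083 + 24956)*(21056 + 16056/(-24547)) = 33039*(21056 + 16056*(-1/24547)) = 33039*(21056 - 16056/24547) = 33039*(516845576/24547) = 17076060985464/24547 ≈ 6.9565e+8)
o - W(R) = 17076060985464/24547 - (-18)*(129 - 18) = 17076060985464/24547 - (-18)*111 = 17076060985464/24547 - 1*(-1998) = 17076060985464/24547 + 1998 = 17076110030370/24547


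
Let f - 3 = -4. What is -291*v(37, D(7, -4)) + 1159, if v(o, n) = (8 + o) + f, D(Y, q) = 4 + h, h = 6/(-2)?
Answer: -11645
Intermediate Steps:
h = -3 (h = 6*(-½) = -3)
f = -1 (f = 3 - 4 = -1)
D(Y, q) = 1 (D(Y, q) = 4 - 3 = 1)
v(o, n) = 7 + o (v(o, n) = (8 + o) - 1 = 7 + o)
-291*v(37, D(7, -4)) + 1159 = -291*(7 + 37) + 1159 = -291*44 + 1159 = -12804 + 1159 = -11645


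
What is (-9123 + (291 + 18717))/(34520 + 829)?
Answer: 3295/11783 ≈ 0.27964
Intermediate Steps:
(-9123 + (291 + 18717))/(34520 + 829) = (-9123 + 19008)/35349 = 9885*(1/35349) = 3295/11783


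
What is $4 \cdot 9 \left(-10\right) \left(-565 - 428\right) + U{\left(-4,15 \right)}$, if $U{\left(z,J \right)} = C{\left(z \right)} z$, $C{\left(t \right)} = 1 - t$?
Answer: $357460$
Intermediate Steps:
$U{\left(z,J \right)} = z \left(1 - z\right)$ ($U{\left(z,J \right)} = \left(1 - z\right) z = z \left(1 - z\right)$)
$4 \cdot 9 \left(-10\right) \left(-565 - 428\right) + U{\left(-4,15 \right)} = 4 \cdot 9 \left(-10\right) \left(-565 - 428\right) - 4 \left(1 - -4\right) = 36 \left(-10\right) \left(-565 - 428\right) - 4 \left(1 + 4\right) = \left(-360\right) \left(-993\right) - 20 = 357480 - 20 = 357460$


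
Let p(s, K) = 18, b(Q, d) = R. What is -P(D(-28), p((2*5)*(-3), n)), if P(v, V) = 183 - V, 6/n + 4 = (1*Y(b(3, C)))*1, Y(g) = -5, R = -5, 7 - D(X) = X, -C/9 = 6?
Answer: -165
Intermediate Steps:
C = -54 (C = -9*6 = -54)
D(X) = 7 - X
b(Q, d) = -5
n = -⅔ (n = 6/(-4 + (1*(-5))*1) = 6/(-4 - 5*1) = 6/(-4 - 5) = 6/(-9) = 6*(-⅑) = -⅔ ≈ -0.66667)
-P(D(-28), p((2*5)*(-3), n)) = -(183 - 1*18) = -(183 - 18) = -1*165 = -165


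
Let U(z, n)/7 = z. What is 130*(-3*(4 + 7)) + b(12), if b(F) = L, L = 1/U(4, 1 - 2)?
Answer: -120119/28 ≈ -4290.0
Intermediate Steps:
U(z, n) = 7*z
L = 1/28 (L = 1/(7*4) = 1/28 ≈ 0.035714)
b(F) = 1/28
130*(-3*(4 + 7)) + b(12) = 130*(-3*(4 + 7)) + 1/28 = 130*(-3*11) + 1/28 = 130*(-33) + 1/28 = -4290 + 1/28 = -120119/28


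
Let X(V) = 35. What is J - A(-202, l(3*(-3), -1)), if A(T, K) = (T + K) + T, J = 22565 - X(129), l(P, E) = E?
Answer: 22935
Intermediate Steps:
J = 22530 (J = 22565 - 1*35 = 22565 - 35 = 22530)
A(T, K) = K + 2*T (A(T, K) = (K + T) + T = K + 2*T)
J - A(-202, l(3*(-3), -1)) = 22530 - (-1 + 2*(-202)) = 22530 - (-1 - 404) = 22530 - 1*(-405) = 22530 + 405 = 22935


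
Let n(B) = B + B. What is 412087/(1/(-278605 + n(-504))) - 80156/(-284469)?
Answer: -32777907051737083/284469 ≈ -1.1522e+11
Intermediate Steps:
n(B) = 2*B
412087/(1/(-278605 + n(-504))) - 80156/(-284469) = 412087/(1/(-278605 + 2*(-504))) - 80156/(-284469) = 412087/(1/(-278605 - 1008)) - 80156*(-1/284469) = 412087/(1/(-279613)) + 80156/284469 = 412087/(-1/279613) + 80156/284469 = 412087*(-279613) + 80156/284469 = -115224882331 + 80156/284469 = -32777907051737083/284469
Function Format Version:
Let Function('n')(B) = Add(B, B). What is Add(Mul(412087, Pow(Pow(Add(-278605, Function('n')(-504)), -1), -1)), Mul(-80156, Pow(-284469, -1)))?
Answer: Rational(-32777907051737083, 284469) ≈ -1.1522e+11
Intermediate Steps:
Function('n')(B) = Mul(2, B)
Add(Mul(412087, Pow(Pow(Add(-278605, Function('n')(-504)), -1), -1)), Mul(-80156, Pow(-284469, -1))) = Add(Mul(412087, Pow(Pow(Add(-278605, Mul(2, -504)), -1), -1)), Mul(-80156, Pow(-284469, -1))) = Add(Mul(412087, Pow(Pow(Add(-278605, -1008), -1), -1)), Mul(-80156, Rational(-1, 284469))) = Add(Mul(412087, Pow(Pow(-279613, -1), -1)), Rational(80156, 284469)) = Add(Mul(412087, Pow(Rational(-1, 279613), -1)), Rational(80156, 284469)) = Add(Mul(412087, -279613), Rational(80156, 284469)) = Add(-115224882331, Rational(80156, 284469)) = Rational(-32777907051737083, 284469)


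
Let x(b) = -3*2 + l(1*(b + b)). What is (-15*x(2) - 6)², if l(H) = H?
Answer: 576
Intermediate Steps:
x(b) = -6 + 2*b (x(b) = -3*2 + 1*(b + b) = -6 + 1*(2*b) = -6 + 2*b)
(-15*x(2) - 6)² = (-15*(-6 + 2*2) - 6)² = (-15*(-6 + 4) - 6)² = (-15*(-2) - 6)² = (30 - 6)² = 24² = 576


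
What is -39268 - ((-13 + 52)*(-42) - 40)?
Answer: -37590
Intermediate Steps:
-39268 - ((-13 + 52)*(-42) - 40) = -39268 - (39*(-42) - 40) = -39268 - (-1638 - 40) = -39268 - 1*(-1678) = -39268 + 1678 = -37590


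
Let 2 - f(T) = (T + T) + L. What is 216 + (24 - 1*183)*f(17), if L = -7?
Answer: 4191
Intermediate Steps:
f(T) = 9 - 2*T (f(T) = 2 - ((T + T) - 7) = 2 - (2*T - 7) = 2 - (-7 + 2*T) = 2 + (7 - 2*T) = 9 - 2*T)
216 + (24 - 1*183)*f(17) = 216 + (24 - 1*183)*(9 - 2*17) = 216 + (24 - 183)*(9 - 34) = 216 - 159*(-25) = 216 + 3975 = 4191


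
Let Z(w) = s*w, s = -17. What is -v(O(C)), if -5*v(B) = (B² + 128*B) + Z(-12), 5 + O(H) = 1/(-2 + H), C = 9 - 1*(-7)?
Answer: -78903/980 ≈ -80.513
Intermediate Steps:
C = 16 (C = 9 + 7 = 16)
O(H) = -5 + 1/(-2 + H)
Z(w) = -17*w
v(B) = -204/5 - 128*B/5 - B²/5 (v(B) = -((B² + 128*B) - 17*(-12))/5 = -((B² + 128*B) + 204)/5 = -(204 + B² + 128*B)/5 = -204/5 - 128*B/5 - B²/5)
-v(O(C)) = -(-204/5 - 128*(11 - 5*16)/(5*(-2 + 16)) - (11 - 5*16)²/(-2 + 16)²/5) = -(-204/5 - 128*(11 - 80)/(5*14) - (11 - 80)²/196/5) = -(-204/5 - 64*(-69)/35 - ((1/14)*(-69))²/5) = -(-204/5 - 128/5*(-69/14) - (-69/14)²/5) = -(-204/5 + 4416/35 - ⅕*4761/196) = -(-204/5 + 4416/35 - 4761/980) = -1*78903/980 = -78903/980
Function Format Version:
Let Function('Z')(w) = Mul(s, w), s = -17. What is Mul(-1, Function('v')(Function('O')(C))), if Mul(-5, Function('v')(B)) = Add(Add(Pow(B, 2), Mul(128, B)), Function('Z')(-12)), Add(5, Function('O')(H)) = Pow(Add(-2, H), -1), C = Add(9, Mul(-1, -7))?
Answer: Rational(-78903, 980) ≈ -80.513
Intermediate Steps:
C = 16 (C = Add(9, 7) = 16)
Function('O')(H) = Add(-5, Pow(Add(-2, H), -1))
Function('Z')(w) = Mul(-17, w)
Function('v')(B) = Add(Rational(-204, 5), Mul(Rational(-128, 5), B), Mul(Rational(-1, 5), Pow(B, 2))) (Function('v')(B) = Mul(Rational(-1, 5), Add(Add(Pow(B, 2), Mul(128, B)), Mul(-17, -12))) = Mul(Rational(-1, 5), Add(Add(Pow(B, 2), Mul(128, B)), 204)) = Mul(Rational(-1, 5), Add(204, Pow(B, 2), Mul(128, B))) = Add(Rational(-204, 5), Mul(Rational(-128, 5), B), Mul(Rational(-1, 5), Pow(B, 2))))
Mul(-1, Function('v')(Function('O')(C))) = Mul(-1, Add(Rational(-204, 5), Mul(Rational(-128, 5), Mul(Pow(Add(-2, 16), -1), Add(11, Mul(-5, 16)))), Mul(Rational(-1, 5), Pow(Mul(Pow(Add(-2, 16), -1), Add(11, Mul(-5, 16))), 2)))) = Mul(-1, Add(Rational(-204, 5), Mul(Rational(-128, 5), Mul(Pow(14, -1), Add(11, -80))), Mul(Rational(-1, 5), Pow(Mul(Pow(14, -1), Add(11, -80)), 2)))) = Mul(-1, Add(Rational(-204, 5), Mul(Rational(-128, 5), Mul(Rational(1, 14), -69)), Mul(Rational(-1, 5), Pow(Mul(Rational(1, 14), -69), 2)))) = Mul(-1, Add(Rational(-204, 5), Mul(Rational(-128, 5), Rational(-69, 14)), Mul(Rational(-1, 5), Pow(Rational(-69, 14), 2)))) = Mul(-1, Add(Rational(-204, 5), Rational(4416, 35), Mul(Rational(-1, 5), Rational(4761, 196)))) = Mul(-1, Add(Rational(-204, 5), Rational(4416, 35), Rational(-4761, 980))) = Mul(-1, Rational(78903, 980)) = Rational(-78903, 980)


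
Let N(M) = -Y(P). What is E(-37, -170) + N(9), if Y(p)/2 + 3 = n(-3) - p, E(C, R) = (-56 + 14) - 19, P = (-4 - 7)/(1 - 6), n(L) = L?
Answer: -223/5 ≈ -44.600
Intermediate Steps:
P = 11/5 (P = -11/(-5) = -11*(-⅕) = 11/5 ≈ 2.2000)
E(C, R) = -61 (E(C, R) = -42 - 19 = -61)
Y(p) = -12 - 2*p (Y(p) = -6 + 2*(-3 - p) = -6 + (-6 - 2*p) = -12 - 2*p)
N(M) = 82/5 (N(M) = -(-12 - 2*11/5) = -(-12 - 22/5) = -1*(-82/5) = 82/5)
E(-37, -170) + N(9) = -61 + 82/5 = -223/5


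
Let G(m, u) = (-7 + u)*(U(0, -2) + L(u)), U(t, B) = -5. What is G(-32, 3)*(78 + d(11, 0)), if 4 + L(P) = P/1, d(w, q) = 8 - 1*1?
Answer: 2040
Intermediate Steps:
d(w, q) = 7 (d(w, q) = 8 - 1 = 7)
L(P) = -4 + P (L(P) = -4 + P/1 = -4 + P*1 = -4 + P)
G(m, u) = (-9 + u)*(-7 + u) (G(m, u) = (-7 + u)*(-5 + (-4 + u)) = (-7 + u)*(-9 + u) = (-9 + u)*(-7 + u))
G(-32, 3)*(78 + d(11, 0)) = (63 + 3**2 - 16*3)*(78 + 7) = (63 + 9 - 48)*85 = 24*85 = 2040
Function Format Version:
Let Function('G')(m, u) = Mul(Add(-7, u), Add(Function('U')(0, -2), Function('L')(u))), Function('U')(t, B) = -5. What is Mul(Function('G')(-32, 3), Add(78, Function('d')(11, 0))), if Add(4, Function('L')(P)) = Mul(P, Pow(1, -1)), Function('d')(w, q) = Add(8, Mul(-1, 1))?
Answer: 2040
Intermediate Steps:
Function('d')(w, q) = 7 (Function('d')(w, q) = Add(8, -1) = 7)
Function('L')(P) = Add(-4, P) (Function('L')(P) = Add(-4, Mul(P, Pow(1, -1))) = Add(-4, Mul(P, 1)) = Add(-4, P))
Function('G')(m, u) = Mul(Add(-9, u), Add(-7, u)) (Function('G')(m, u) = Mul(Add(-7, u), Add(-5, Add(-4, u))) = Mul(Add(-7, u), Add(-9, u)) = Mul(Add(-9, u), Add(-7, u)))
Mul(Function('G')(-32, 3), Add(78, Function('d')(11, 0))) = Mul(Add(63, Pow(3, 2), Mul(-16, 3)), Add(78, 7)) = Mul(Add(63, 9, -48), 85) = Mul(24, 85) = 2040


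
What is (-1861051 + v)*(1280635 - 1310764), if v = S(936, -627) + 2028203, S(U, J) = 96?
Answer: -5039014992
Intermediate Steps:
v = 2028299 (v = 96 + 2028203 = 2028299)
(-1861051 + v)*(1280635 - 1310764) = (-1861051 + 2028299)*(1280635 - 1310764) = 167248*(-30129) = -5039014992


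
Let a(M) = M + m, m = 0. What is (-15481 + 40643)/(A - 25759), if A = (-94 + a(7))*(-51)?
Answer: -12581/10661 ≈ -1.1801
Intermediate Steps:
a(M) = M (a(M) = M + 0 = M)
A = 4437 (A = (-94 + 7)*(-51) = -87*(-51) = 4437)
(-15481 + 40643)/(A - 25759) = (-15481 + 40643)/(4437 - 25759) = 25162/(-21322) = 25162*(-1/21322) = -12581/10661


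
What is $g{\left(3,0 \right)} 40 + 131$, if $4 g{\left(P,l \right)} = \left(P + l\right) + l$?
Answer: $161$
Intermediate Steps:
$g{\left(P,l \right)} = \frac{l}{2} + \frac{P}{4}$ ($g{\left(P,l \right)} = \frac{\left(P + l\right) + l}{4} = \frac{P + 2 l}{4} = \frac{l}{2} + \frac{P}{4}$)
$g{\left(3,0 \right)} 40 + 131 = \left(\frac{1}{2} \cdot 0 + \frac{1}{4} \cdot 3\right) 40 + 131 = \left(0 + \frac{3}{4}\right) 40 + 131 = \frac{3}{4} \cdot 40 + 131 = 30 + 131 = 161$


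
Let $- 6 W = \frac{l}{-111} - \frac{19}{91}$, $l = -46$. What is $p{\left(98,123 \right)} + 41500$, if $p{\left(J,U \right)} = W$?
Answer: $\frac{2515146923}{60606} \approx 41500.0$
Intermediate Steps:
$W = - \frac{2077}{60606}$ ($W = - \frac{- \frac{46}{-111} - \frac{19}{91}}{6} = - \frac{\left(-46\right) \left(- \frac{1}{111}\right) - \frac{19}{91}}{6} = - \frac{\frac{46}{111} - \frac{19}{91}}{6} = \left(- \frac{1}{6}\right) \frac{2077}{10101} = - \frac{2077}{60606} \approx -0.034271$)
$p{\left(J,U \right)} = - \frac{2077}{60606}$
$p{\left(98,123 \right)} + 41500 = - \frac{2077}{60606} + 41500 = \frac{2515146923}{60606}$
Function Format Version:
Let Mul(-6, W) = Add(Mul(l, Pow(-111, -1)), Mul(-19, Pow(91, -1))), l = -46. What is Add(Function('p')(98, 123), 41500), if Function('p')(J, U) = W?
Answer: Rational(2515146923, 60606) ≈ 41500.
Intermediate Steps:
W = Rational(-2077, 60606) (W = Mul(Rational(-1, 6), Add(Mul(-46, Pow(-111, -1)), Mul(-19, Pow(91, -1)))) = Mul(Rational(-1, 6), Add(Mul(-46, Rational(-1, 111)), Mul(-19, Rational(1, 91)))) = Mul(Rational(-1, 6), Add(Rational(46, 111), Rational(-19, 91))) = Mul(Rational(-1, 6), Rational(2077, 10101)) = Rational(-2077, 60606) ≈ -0.034271)
Function('p')(J, U) = Rational(-2077, 60606)
Add(Function('p')(98, 123), 41500) = Add(Rational(-2077, 60606), 41500) = Rational(2515146923, 60606)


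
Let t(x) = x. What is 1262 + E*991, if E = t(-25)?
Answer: -23513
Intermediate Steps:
E = -25
1262 + E*991 = 1262 - 25*991 = 1262 - 24775 = -23513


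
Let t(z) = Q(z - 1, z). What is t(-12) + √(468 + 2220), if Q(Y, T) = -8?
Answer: -8 + 8*√42 ≈ 43.846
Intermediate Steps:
t(z) = -8
t(-12) + √(468 + 2220) = -8 + √(468 + 2220) = -8 + √2688 = -8 + 8*√42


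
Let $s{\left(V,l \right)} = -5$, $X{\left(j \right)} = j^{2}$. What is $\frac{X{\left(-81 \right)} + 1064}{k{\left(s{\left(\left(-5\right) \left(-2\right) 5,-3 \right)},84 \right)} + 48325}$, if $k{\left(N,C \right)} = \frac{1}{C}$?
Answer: $\frac{640500}{4059301} \approx 0.15779$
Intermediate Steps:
$\frac{X{\left(-81 \right)} + 1064}{k{\left(s{\left(\left(-5\right) \left(-2\right) 5,-3 \right)},84 \right)} + 48325} = \frac{\left(-81\right)^{2} + 1064}{\frac{1}{84} + 48325} = \frac{6561 + 1064}{\frac{1}{84} + 48325} = \frac{7625}{\frac{4059301}{84}} = 7625 \cdot \frac{84}{4059301} = \frac{640500}{4059301}$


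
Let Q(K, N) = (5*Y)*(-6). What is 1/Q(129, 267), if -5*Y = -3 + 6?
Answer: 1/18 ≈ 0.055556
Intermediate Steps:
Y = -⅗ (Y = -(-3 + 6)/5 = -⅕*3 = -⅗ ≈ -0.60000)
Q(K, N) = 18 (Q(K, N) = (5*(-⅗))*(-6) = -3*(-6) = 18)
1/Q(129, 267) = 1/18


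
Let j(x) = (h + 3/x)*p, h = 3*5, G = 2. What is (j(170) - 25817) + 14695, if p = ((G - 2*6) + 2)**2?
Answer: -863674/85 ≈ -10161.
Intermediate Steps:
p = 64 (p = ((2 - 2*6) + 2)**2 = ((2 - 12) + 2)**2 = (-10 + 2)**2 = (-8)**2 = 64)
h = 15
j(x) = 960 + 192/x (j(x) = (15 + 3/x)*64 = 960 + 192/x)
(j(170) - 25817) + 14695 = ((960 + 192/170) - 25817) + 14695 = ((960 + 192*(1/170)) - 25817) + 14695 = ((960 + 96/85) - 25817) + 14695 = (81696/85 - 25817) + 14695 = -2112749/85 + 14695 = -863674/85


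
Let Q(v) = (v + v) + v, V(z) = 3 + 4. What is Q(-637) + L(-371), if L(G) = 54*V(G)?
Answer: -1533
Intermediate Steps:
V(z) = 7
L(G) = 378 (L(G) = 54*7 = 378)
Q(v) = 3*v (Q(v) = 2*v + v = 3*v)
Q(-637) + L(-371) = 3*(-637) + 378 = -1911 + 378 = -1533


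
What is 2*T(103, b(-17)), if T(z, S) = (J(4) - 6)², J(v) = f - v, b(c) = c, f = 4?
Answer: 72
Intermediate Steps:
J(v) = 4 - v
T(z, S) = 36 (T(z, S) = ((4 - 1*4) - 6)² = ((4 - 4) - 6)² = (0 - 6)² = (-6)² = 36)
2*T(103, b(-17)) = 2*36 = 72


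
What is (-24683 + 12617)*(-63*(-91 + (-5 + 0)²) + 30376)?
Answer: -416687244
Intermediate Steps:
(-24683 + 12617)*(-63*(-91 + (-5 + 0)²) + 30376) = -12066*(-63*(-91 + (-5)²) + 30376) = -12066*(-63*(-91 + 25) + 30376) = -12066*(-63*(-66) + 30376) = -12066*(4158 + 30376) = -12066*34534 = -416687244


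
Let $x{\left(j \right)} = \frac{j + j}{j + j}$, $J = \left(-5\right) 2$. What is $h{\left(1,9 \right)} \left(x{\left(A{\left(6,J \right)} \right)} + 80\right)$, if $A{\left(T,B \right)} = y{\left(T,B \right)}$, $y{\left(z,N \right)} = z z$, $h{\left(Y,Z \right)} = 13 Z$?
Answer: $9477$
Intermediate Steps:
$y{\left(z,N \right)} = z^{2}$
$J = -10$
$A{\left(T,B \right)} = T^{2}$
$x{\left(j \right)} = 1$ ($x{\left(j \right)} = \frac{2 j}{2 j} = 2 j \frac{1}{2 j} = 1$)
$h{\left(1,9 \right)} \left(x{\left(A{\left(6,J \right)} \right)} + 80\right) = 13 \cdot 9 \left(1 + 80\right) = 117 \cdot 81 = 9477$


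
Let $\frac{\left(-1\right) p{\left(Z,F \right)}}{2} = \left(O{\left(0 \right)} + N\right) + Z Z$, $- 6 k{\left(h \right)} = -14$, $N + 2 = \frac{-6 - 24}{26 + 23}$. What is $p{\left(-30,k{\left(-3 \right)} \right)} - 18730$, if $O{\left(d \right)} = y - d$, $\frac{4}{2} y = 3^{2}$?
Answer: $- \frac{1006155}{49} \approx -20534.0$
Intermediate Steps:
$y = \frac{9}{2}$ ($y = \frac{3^{2}}{2} = \frac{1}{2} \cdot 9 = \frac{9}{2} \approx 4.5$)
$N = - \frac{128}{49}$ ($N = -2 + \frac{-6 - 24}{26 + 23} = -2 - \frac{30}{49} = - \frac{128}{49} \approx -2.6122$)
$O{\left(d \right)} = \frac{9}{2} - d$
$k{\left(h \right)} = \frac{7}{3}$ ($k{\left(h \right)} = \left(- \frac{1}{6}\right) \left(-14\right) = \frac{7}{3}$)
$p{\left(Z,F \right)} = - \frac{185}{49} - 2 Z^{2}$ ($p{\left(Z,F \right)} = - 2 \left(\left(\left(\frac{9}{2} - 0\right) - \frac{128}{49}\right) + Z Z\right) = - 2 \left(\left(\left(\frac{9}{2} + 0\right) - \frac{128}{49}\right) + Z^{2}\right) = - 2 \left(\left(\frac{9}{2} - \frac{128}{49}\right) + Z^{2}\right) = - 2 \left(\frac{185}{98} + Z^{2}\right) = - \frac{185}{49} - 2 Z^{2}$)
$p{\left(-30,k{\left(-3 \right)} \right)} - 18730 = \left(- \frac{185}{49} - 2 \left(-30\right)^{2}\right) - 18730 = \left(- \frac{185}{49} - 1800\right) - 18730 = - \frac{88385}{49} - 18730 = - \frac{1006155}{49}$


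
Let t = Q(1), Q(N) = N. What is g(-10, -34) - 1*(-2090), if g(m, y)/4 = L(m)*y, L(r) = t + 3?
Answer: 1546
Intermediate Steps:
t = 1
L(r) = 4 (L(r) = 1 + 3 = 4)
g(m, y) = 16*y (g(m, y) = 4*(4*y) = 16*y)
g(-10, -34) - 1*(-2090) = 16*(-34) - 1*(-2090) = -544 + 2090 = 1546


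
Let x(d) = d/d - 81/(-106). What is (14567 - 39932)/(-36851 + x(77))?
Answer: 2688690/3906019 ≈ 0.68834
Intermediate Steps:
x(d) = 187/106 (x(d) = 1 - 81*(-1/106) = 1 + 81/106 = 187/106)
(14567 - 39932)/(-36851 + x(77)) = (14567 - 39932)/(-36851 + 187/106) = -25365/(-3906019/106) = -25365*(-106/3906019) = 2688690/3906019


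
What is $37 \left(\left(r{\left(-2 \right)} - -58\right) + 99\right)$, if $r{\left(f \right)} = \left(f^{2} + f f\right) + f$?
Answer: $6031$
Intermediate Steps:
$r{\left(f \right)} = f + 2 f^{2}$ ($r{\left(f \right)} = \left(f^{2} + f^{2}\right) + f = 2 f^{2} + f = f + 2 f^{2}$)
$37 \left(\left(r{\left(-2 \right)} - -58\right) + 99\right) = 37 \left(\left(- 2 \left(1 + 2 \left(-2\right)\right) - -58\right) + 99\right) = 37 \left(\left(- 2 \left(1 - 4\right) + 58\right) + 99\right) = 37 \left(\left(\left(-2\right) \left(-3\right) + 58\right) + 99\right) = 37 \left(\left(6 + 58\right) + 99\right) = 37 \left(64 + 99\right) = 37 \cdot 163 = 6031$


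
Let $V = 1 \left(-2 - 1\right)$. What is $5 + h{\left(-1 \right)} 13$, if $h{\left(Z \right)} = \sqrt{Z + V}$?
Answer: $5 + 26 i \approx 5.0 + 26.0 i$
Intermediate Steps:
$V = -3$ ($V = 1 \left(-3\right) = -3$)
$h{\left(Z \right)} = \sqrt{-3 + Z}$ ($h{\left(Z \right)} = \sqrt{Z - 3} = \sqrt{-3 + Z}$)
$5 + h{\left(-1 \right)} 13 = 5 + \sqrt{-3 - 1} \cdot 13 = 5 + \sqrt{-4} \cdot 13 = 5 + 2 i 13 = 5 + 26 i$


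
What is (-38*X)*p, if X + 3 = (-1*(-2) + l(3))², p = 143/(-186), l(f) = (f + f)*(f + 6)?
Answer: 8512361/93 ≈ 91531.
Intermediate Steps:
l(f) = 2*f*(6 + f) (l(f) = (2*f)*(6 + f) = 2*f*(6 + f))
p = -143/186 (p = 143*(-1/186) = -143/186 ≈ -0.76882)
X = 3133 (X = -3 + (-1*(-2) + 2*3*(6 + 3))² = -3 + (2 + 2*3*9)² = -3 + (2 + 54)² = -3 + 56² = -3 + 3136 = 3133)
(-38*X)*p = -38*3133*(-143/186) = -119054*(-143/186) = 8512361/93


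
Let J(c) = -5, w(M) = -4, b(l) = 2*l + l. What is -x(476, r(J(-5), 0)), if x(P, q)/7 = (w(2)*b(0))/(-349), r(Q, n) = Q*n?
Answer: 0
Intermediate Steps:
b(l) = 3*l
x(P, q) = 0 (x(P, q) = 7*(-12*0/(-349)) = 7*(-4*0*(-1/349)) = 7*(0*(-1/349)) = 7*0 = 0)
-x(476, r(J(-5), 0)) = -1*0 = 0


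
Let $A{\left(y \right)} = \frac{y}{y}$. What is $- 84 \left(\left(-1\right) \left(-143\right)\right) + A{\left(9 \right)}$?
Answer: $-12011$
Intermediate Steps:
$A{\left(y \right)} = 1$
$- 84 \left(\left(-1\right) \left(-143\right)\right) + A{\left(9 \right)} = - 84 \left(\left(-1\right) \left(-143\right)\right) + 1 = \left(-84\right) 143 + 1 = -12012 + 1 = -12011$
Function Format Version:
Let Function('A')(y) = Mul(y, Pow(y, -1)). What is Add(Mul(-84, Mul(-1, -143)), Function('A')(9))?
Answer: -12011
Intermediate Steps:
Function('A')(y) = 1
Add(Mul(-84, Mul(-1, -143)), Function('A')(9)) = Add(Mul(-84, Mul(-1, -143)), 1) = Add(Mul(-84, 143), 1) = Add(-12012, 1) = -12011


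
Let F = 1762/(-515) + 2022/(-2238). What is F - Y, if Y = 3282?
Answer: -631286571/192095 ≈ -3286.3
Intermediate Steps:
F = -830781/192095 (F = 1762*(-1/515) + 2022*(-1/2238) = -1762/515 - 337/373 = -830781/192095 ≈ -4.3248)
F - Y = -830781/192095 - 1*3282 = -830781/192095 - 3282 = -631286571/192095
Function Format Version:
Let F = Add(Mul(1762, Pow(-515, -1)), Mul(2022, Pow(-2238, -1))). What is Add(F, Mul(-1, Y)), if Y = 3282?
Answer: Rational(-631286571, 192095) ≈ -3286.3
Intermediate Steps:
F = Rational(-830781, 192095) (F = Add(Mul(1762, Rational(-1, 515)), Mul(2022, Rational(-1, 2238))) = Add(Rational(-1762, 515), Rational(-337, 373)) = Rational(-830781, 192095) ≈ -4.3248)
Add(F, Mul(-1, Y)) = Add(Rational(-830781, 192095), Mul(-1, 3282)) = Add(Rational(-830781, 192095), -3282) = Rational(-631286571, 192095)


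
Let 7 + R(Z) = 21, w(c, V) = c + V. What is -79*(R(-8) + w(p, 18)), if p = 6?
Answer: -3002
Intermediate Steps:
w(c, V) = V + c
R(Z) = 14 (R(Z) = -7 + 21 = 14)
-79*(R(-8) + w(p, 18)) = -79*(14 + (18 + 6)) = -79*(14 + 24) = -79*38 = -3002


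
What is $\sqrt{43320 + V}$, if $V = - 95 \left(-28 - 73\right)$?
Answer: $\sqrt{52915} \approx 230.03$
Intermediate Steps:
$V = 9595$ ($V = \left(-95\right) \left(-101\right) = 9595$)
$\sqrt{43320 + V} = \sqrt{43320 + 9595} = \sqrt{52915}$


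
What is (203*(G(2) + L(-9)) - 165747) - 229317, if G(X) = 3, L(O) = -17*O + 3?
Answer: -362787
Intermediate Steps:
L(O) = 3 - 17*O
(203*(G(2) + L(-9)) - 165747) - 229317 = (203*(3 + (3 - 17*(-9))) - 165747) - 229317 = (203*(3 + (3 + 153)) - 165747) - 229317 = (203*(3 + 156) - 165747) - 229317 = (203*159 - 165747) - 229317 = (32277 - 165747) - 229317 = -133470 - 229317 = -362787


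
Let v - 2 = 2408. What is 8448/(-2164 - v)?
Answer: -4224/2287 ≈ -1.8470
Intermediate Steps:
v = 2410 (v = 2 + 2408 = 2410)
8448/(-2164 - v) = 8448/(-2164 - 1*2410) = 8448/(-2164 - 2410) = 8448/(-4574) = 8448*(-1/4574) = -4224/2287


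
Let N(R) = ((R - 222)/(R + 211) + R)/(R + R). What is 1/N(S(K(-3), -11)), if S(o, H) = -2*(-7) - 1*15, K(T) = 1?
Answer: 420/433 ≈ 0.96998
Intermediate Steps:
S(o, H) = -1 (S(o, H) = 14 - 15 = -1)
N(R) = (R + (-222 + R)/(211 + R))/(2*R) (N(R) = ((-222 + R)/(211 + R) + R)/((2*R)) = ((-222 + R)/(211 + R) + R)*(1/(2*R)) = (R + (-222 + R)/(211 + R))*(1/(2*R)) = (R + (-222 + R)/(211 + R))/(2*R))
1/N(S(K(-3), -11)) = 1/((1/2)*(-222 + (-1)**2 + 212*(-1))/(-1*(211 - 1))) = 1/((1/2)*(-1)*(-222 + 1 - 212)/210) = 1/((1/2)*(-1)*(1/210)*(-433)) = 1/(433/420) = 420/433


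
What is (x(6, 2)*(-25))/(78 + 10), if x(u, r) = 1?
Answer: -25/88 ≈ -0.28409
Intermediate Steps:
(x(6, 2)*(-25))/(78 + 10) = (1*(-25))/(78 + 10) = -25/88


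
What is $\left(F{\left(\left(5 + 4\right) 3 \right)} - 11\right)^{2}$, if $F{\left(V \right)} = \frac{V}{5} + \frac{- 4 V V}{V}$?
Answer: $\frac{322624}{25} \approx 12905.0$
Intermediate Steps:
$F{\left(V \right)} = - \frac{19 V}{5}$ ($F{\left(V \right)} = V \frac{1}{5} + \frac{\left(-4\right) V^{2}}{V} = \frac{V}{5} - 4 V = - \frac{19 V}{5}$)
$\left(F{\left(\left(5 + 4\right) 3 \right)} - 11\right)^{2} = \left(- \frac{19 \left(5 + 4\right) 3}{5} - 11\right)^{2} = \left(- \frac{19 \cdot 9 \cdot 3}{5} - 11\right)^{2} = \left(\left(- \frac{19}{5}\right) 27 - 11\right)^{2} = \left(- \frac{513}{5} - 11\right)^{2} = \left(- \frac{568}{5}\right)^{2} = \frac{322624}{25}$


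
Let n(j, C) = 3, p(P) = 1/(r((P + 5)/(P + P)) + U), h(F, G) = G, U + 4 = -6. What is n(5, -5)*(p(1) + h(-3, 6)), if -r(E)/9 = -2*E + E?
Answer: 309/17 ≈ 18.176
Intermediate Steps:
U = -10 (U = -4 - 6 = -10)
r(E) = 9*E (r(E) = -9*(-2*E + E) = -(-9)*E = 9*E)
p(P) = 1/(-10 + 9*(5 + P)/(2*P)) (p(P) = 1/(9*((P + 5)/(P + P)) - 10) = 1/(9*((5 + P)/((2*P))) - 10) = 1/(9*((5 + P)*(1/(2*P))) - 10) = 1/(9*((5 + P)/(2*P)) - 10) = 1/(9*(5 + P)/(2*P) - 10) = 1/(-10 + 9*(5 + P)/(2*P)))
n(5, -5)*(p(1) + h(-3, 6)) = 3*(-2*1/(-45 + 11*1) + 6) = 3*(-2*1/(-45 + 11) + 6) = 3*(-2*1/(-34) + 6) = 3*(-2*1*(-1/34) + 6) = 3*(1/17 + 6) = 3*(103/17) = 309/17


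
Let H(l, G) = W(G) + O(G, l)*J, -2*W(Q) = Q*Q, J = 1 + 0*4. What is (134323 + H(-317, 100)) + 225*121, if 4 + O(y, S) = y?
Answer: 156644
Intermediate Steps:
O(y, S) = -4 + y
J = 1 (J = 1 + 0 = 1)
W(Q) = -Q²/2 (W(Q) = -Q*Q/2 = -Q²/2)
H(l, G) = -4 + G - G²/2 (H(l, G) = -G²/2 + (-4 + G)*1 = -G²/2 + (-4 + G) = -4 + G - G²/2)
(134323 + H(-317, 100)) + 225*121 = (134323 + (-4 + 100 - ½*100²)) + 225*121 = (134323 + (-4 + 100 - ½*10000)) + 27225 = (134323 + (-4 + 100 - 5000)) + 27225 = (134323 - 4904) + 27225 = 129419 + 27225 = 156644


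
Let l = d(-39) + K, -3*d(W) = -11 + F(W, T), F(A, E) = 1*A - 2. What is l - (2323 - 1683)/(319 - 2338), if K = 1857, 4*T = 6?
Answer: 3784919/2019 ≈ 1874.7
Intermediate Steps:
T = 3/2 (T = (¼)*6 = 3/2 ≈ 1.5000)
F(A, E) = -2 + A (F(A, E) = A - 2 = -2 + A)
d(W) = 13/3 - W/3 (d(W) = -(-11 + (-2 + W))/3 = -(-13 + W)/3 = 13/3 - W/3)
l = 5623/3 (l = (13/3 - ⅓*(-39)) + 1857 = (13/3 + 13) + 1857 = 52/3 + 1857 = 5623/3 ≈ 1874.3)
l - (2323 - 1683)/(319 - 2338) = 5623/3 - (2323 - 1683)/(319 - 2338) = 5623/3 - 640/(-2019) = 5623/3 - 640*(-1)/2019 = 5623/3 - 1*(-640/2019) = 5623/3 + 640/2019 = 3784919/2019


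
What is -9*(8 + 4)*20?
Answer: -2160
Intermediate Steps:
-9*(8 + 4)*20 = -9*12*20 = -108*20 = -2160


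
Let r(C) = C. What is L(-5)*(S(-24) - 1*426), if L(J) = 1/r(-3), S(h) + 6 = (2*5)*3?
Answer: 134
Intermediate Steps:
S(h) = 24 (S(h) = -6 + (2*5)*3 = -6 + 10*3 = -6 + 30 = 24)
L(J) = -⅓ (L(J) = 1/(-3) = -⅓)
L(-5)*(S(-24) - 1*426) = -(24 - 1*426)/3 = -(24 - 426)/3 = -⅓*(-402) = 134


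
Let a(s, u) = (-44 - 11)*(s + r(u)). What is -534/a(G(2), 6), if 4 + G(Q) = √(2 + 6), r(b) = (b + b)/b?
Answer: 267/55 + 267*√2/55 ≈ 11.720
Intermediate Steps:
r(b) = 2 (r(b) = (2*b)/b = 2)
G(Q) = -4 + 2*√2 (G(Q) = -4 + √(2 + 6) = -4 + √8 = -4 + 2*√2)
a(s, u) = -110 - 55*s (a(s, u) = (-44 - 11)*(s + 2) = -55*(2 + s) = -110 - 55*s)
-534/a(G(2), 6) = -534/(-110 - 55*(-4 + 2*√2)) = -534/(-110 + (220 - 110*√2)) = -534/(110 - 110*√2)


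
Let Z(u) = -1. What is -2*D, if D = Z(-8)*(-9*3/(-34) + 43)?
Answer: 1489/17 ≈ 87.588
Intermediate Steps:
D = -1489/34 (D = -(-9*3/(-34) + 43) = -(-27*(-1/34) + 43) = -(27/34 + 43) = -1*1489/34 = -1489/34 ≈ -43.794)
-2*D = -2*(-1489/34) = 1489/17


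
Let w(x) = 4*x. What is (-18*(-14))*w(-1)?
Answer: -1008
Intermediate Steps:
(-18*(-14))*w(-1) = (-18*(-14))*(4*(-1)) = 252*(-4) = -1008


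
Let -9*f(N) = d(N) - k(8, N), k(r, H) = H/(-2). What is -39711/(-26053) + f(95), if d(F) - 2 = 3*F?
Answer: -5571553/156318 ≈ -35.642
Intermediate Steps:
k(r, H) = -H/2 (k(r, H) = H*(-1/2) = -H/2)
d(F) = 2 + 3*F
f(N) = -2/9 - 7*N/18 (f(N) = -((2 + 3*N) - (-1)*N/2)/9 = -((2 + 3*N) + N/2)/9 = -(2 + 7*N/2)/9 = -2/9 - 7*N/18)
-39711/(-26053) + f(95) = -39711/(-26053) + (-2/9 - 7/18*95) = -39711*(-1/26053) + (-2/9 - 665/18) = 39711/26053 - 223/6 = -5571553/156318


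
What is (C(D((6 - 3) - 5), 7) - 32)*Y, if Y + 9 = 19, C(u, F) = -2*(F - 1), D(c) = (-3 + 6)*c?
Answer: -440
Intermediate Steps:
D(c) = 3*c
C(u, F) = 2 - 2*F (C(u, F) = -2*(-1 + F) = 2 - 2*F)
Y = 10 (Y = -9 + 19 = 10)
(C(D((6 - 3) - 5), 7) - 32)*Y = ((2 - 2*7) - 32)*10 = ((2 - 14) - 32)*10 = (-12 - 32)*10 = -44*10 = -440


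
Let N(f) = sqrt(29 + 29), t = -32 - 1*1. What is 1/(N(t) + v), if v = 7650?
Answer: 3825/29261221 - sqrt(58)/58522442 ≈ 0.00013059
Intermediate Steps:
t = -33 (t = -32 - 1 = -33)
N(f) = sqrt(58)
1/(N(t) + v) = 1/(sqrt(58) + 7650) = 1/(7650 + sqrt(58))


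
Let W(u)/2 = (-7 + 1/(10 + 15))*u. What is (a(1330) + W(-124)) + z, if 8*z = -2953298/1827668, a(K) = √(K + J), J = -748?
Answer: 315433201919/182766800 + √582 ≈ 1750.0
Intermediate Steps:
a(K) = √(-748 + K) (a(K) = √(K - 748) = √(-748 + K))
W(u) = -348*u/25 (W(u) = 2*((-7 + 1/(10 + 15))*u) = 2*((-7 + 1/25)*u) = 2*(-174*u/25) = -348*u/25)
z = -1476649/7310672 (z = (-2953298/1827668)/8 = (-2953298*1/1827668)/8 = (⅛)*(-1476649/913834) = -1476649/7310672 ≈ -0.20199)
(a(1330) + W(-124)) + z = (√(-748 + 1330) - 348/25*(-124)) - 1476649/7310672 = (√582 + 43152/25) - 1476649/7310672 = (43152/25 + √582) - 1476649/7310672 = 315433201919/182766800 + √582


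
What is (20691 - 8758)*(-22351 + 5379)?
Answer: -202526876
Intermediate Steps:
(20691 - 8758)*(-22351 + 5379) = 11933*(-16972) = -202526876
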